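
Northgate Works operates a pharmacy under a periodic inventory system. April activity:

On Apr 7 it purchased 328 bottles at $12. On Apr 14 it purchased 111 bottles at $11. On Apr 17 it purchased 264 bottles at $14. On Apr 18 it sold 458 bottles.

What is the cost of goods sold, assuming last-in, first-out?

COGS = $5,913

Apr 18, 458 sold [LIFO — newest first]: 264 @ $14 + 111 @ $11 + 83 @ $12 = $5,913
Ending inventory: 245 @ $12 = $2,940
Check: goods available $8,853 = COGS $5,913 + ending $2,940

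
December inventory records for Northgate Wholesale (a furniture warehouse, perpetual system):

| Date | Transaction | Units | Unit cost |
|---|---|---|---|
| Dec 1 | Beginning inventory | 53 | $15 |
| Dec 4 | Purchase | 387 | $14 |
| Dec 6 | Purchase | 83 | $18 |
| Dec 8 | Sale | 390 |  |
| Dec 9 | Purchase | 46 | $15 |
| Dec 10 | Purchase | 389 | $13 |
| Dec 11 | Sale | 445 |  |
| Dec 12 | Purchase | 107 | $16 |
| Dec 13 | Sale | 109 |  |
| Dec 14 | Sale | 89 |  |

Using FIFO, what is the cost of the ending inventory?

Dec 8, 390 sold [FIFO — oldest first]: 53 @ $15 + 337 @ $14 = $5,513
Dec 11, 445 sold [FIFO — oldest first]: 50 @ $14 + 83 @ $18 + 46 @ $15 + 266 @ $13 = $6,342
Dec 13, 109 sold [FIFO — oldest first]: 109 @ $13 = $1,417
Dec 14, 89 sold [FIFO — oldest first]: 14 @ $13 + 75 @ $16 = $1,382
Total COGS = $5,513 + $6,342 + $1,417 + $1,382 = $14,654
Ending inventory: 32 @ $16 = $512
Check: goods available $15,166 = COGS $14,654 + ending $512

Ending inventory = $512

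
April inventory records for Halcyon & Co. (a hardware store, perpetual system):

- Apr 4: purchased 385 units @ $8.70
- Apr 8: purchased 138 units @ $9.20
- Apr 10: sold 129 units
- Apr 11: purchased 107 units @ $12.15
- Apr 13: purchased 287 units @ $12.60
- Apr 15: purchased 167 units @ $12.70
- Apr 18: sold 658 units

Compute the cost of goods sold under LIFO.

COGS = $9,072.35

Apr 10, 129 sold [LIFO — newest first]: 129 @ $9.20 = $1,186.80
Apr 18, 658 sold [LIFO — newest first]: 167 @ $12.70 + 287 @ $12.60 + 107 @ $12.15 + 9 @ $9.20 + 88 @ $8.70 = $7,885.55
Total COGS = $1,186.80 + $7,885.55 = $9,072.35
Ending inventory: 297 @ $8.70 = $2,583.90
Check: goods available $11,656.25 = COGS $9,072.35 + ending $2,583.90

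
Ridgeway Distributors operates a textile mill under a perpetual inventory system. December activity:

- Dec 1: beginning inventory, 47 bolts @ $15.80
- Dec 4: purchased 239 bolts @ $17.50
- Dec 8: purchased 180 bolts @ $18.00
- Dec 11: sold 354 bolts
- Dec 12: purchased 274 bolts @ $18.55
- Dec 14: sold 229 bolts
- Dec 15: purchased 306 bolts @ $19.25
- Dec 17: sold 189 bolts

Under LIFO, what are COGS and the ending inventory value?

Dec 11, 354 sold [LIFO — newest first]: 180 @ $18.00 + 174 @ $17.50 = $6,285.00
Dec 14, 229 sold [LIFO — newest first]: 229 @ $18.55 = $4,247.95
Dec 17, 189 sold [LIFO — newest first]: 189 @ $19.25 = $3,638.25
Total COGS = $6,285.00 + $4,247.95 + $3,638.25 = $14,171.20
Ending inventory: 47 @ $15.80 + 65 @ $17.50 + 45 @ $18.55 + 117 @ $19.25 = $4,967.10
Check: goods available $19,138.30 = COGS $14,171.20 + ending $4,967.10

COGS = $14,171.20; ending inventory = $4,967.10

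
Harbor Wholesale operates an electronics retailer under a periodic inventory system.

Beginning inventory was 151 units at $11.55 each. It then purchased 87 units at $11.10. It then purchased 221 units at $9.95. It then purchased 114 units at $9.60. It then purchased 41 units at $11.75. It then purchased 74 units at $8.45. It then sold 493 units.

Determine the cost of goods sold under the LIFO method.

Sale 1 (493) [LIFO — newest first]: 74 @ $8.45 + 41 @ $11.75 + 114 @ $9.60 + 221 @ $9.95 + 43 @ $11.10 = $4,877.70
Ending inventory: 151 @ $11.55 + 44 @ $11.10 = $2,232.45
Check: goods available $7,110.15 = COGS $4,877.70 + ending $2,232.45

COGS = $4,877.70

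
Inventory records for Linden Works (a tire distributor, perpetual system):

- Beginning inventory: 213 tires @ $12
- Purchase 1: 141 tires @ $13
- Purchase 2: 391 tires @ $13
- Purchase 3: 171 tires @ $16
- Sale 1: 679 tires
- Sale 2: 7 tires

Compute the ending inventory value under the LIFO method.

Sale 1 (679) [LIFO — newest first]: 171 @ $16 + 391 @ $13 + 117 @ $13 = $9,340
Sale 2 (7) [LIFO — newest first]: 7 @ $13 = $91
Total COGS = $9,340 + $91 = $9,431
Ending inventory: 213 @ $12 + 17 @ $13 = $2,777

Ending inventory = $2,777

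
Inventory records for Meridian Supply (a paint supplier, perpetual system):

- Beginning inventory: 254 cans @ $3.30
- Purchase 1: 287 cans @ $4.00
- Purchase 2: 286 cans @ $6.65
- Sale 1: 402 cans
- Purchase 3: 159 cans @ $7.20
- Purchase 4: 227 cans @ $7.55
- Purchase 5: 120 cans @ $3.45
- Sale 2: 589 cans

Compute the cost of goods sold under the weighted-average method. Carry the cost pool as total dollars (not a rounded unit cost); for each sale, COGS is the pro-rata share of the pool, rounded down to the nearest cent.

After Beginning: 254 on hand, pool $838.20 (≈ $3.3000 each)
After Purchase 1: 541 on hand, pool $1,986.20 (≈ $3.6713 each)
After Purchase 2: 827 on hand, pool $3,888.10 (≈ $4.7015 each)
Sale 1, sell 402: 402/827 × $3,888.10 → $1,889.98
After Purchase 3: 584 on hand, pool $3,142.92 (≈ $5.3817 each)
After Purchase 4: 811 on hand, pool $4,856.77 (≈ $5.9886 each)
After Purchase 5: 931 on hand, pool $5,270.77 (≈ $5.6614 each)
Sale 2, sell 589: 589/931 × $5,270.77 → $3,334.56
Total COGS = $1,889.98 + $3,334.56 = $5,224.54
Ending inventory (cost pool remaining) = $1,936.21

COGS = $5,224.54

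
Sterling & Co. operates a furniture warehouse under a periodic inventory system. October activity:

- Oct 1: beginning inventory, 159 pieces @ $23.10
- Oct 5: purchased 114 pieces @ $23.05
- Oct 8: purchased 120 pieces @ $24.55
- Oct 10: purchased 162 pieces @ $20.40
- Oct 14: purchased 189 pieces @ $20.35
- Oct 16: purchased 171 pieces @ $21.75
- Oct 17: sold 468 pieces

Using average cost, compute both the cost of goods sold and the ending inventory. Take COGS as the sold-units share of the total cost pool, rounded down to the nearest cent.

Oct 17, sell 468: 468/915 × $20,116.80 → $10,289.24
Ending inventory (cost pool remaining) = $9,827.56
Check: goods available $20,116.80 = COGS $10,289.24 + ending $9,827.56

COGS = $10,289.24; ending inventory = $9,827.56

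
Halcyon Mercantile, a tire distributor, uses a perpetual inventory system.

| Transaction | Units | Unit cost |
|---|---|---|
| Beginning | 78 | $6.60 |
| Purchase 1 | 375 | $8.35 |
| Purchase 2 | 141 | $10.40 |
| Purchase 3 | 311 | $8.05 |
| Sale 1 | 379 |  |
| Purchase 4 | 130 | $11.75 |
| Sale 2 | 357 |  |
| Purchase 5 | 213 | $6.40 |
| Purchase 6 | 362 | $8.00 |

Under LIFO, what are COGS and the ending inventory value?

COGS = $6,783.35; ending inventory = $6,619.35

Sale 1 (379) [LIFO — newest first]: 311 @ $8.05 + 68 @ $10.40 = $3,210.75
Sale 2 (357) [LIFO — newest first]: 130 @ $11.75 + 73 @ $10.40 + 154 @ $8.35 = $3,572.60
Total COGS = $3,210.75 + $3,572.60 = $6,783.35
Ending inventory: 78 @ $6.60 + 221 @ $8.35 + 213 @ $6.40 + 362 @ $8.00 = $6,619.35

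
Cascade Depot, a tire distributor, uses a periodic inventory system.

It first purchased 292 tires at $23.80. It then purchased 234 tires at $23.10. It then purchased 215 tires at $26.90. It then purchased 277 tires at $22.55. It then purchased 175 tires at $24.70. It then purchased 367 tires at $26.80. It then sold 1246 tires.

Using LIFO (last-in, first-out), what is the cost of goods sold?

COGS = $31,085.15

Sale 1 (1246) [LIFO — newest first]: 367 @ $26.80 + 175 @ $24.70 + 277 @ $22.55 + 215 @ $26.90 + 212 @ $23.10 = $31,085.15
Ending inventory: 292 @ $23.80 + 22 @ $23.10 = $7,457.80
Check: goods available $38,542.95 = COGS $31,085.15 + ending $7,457.80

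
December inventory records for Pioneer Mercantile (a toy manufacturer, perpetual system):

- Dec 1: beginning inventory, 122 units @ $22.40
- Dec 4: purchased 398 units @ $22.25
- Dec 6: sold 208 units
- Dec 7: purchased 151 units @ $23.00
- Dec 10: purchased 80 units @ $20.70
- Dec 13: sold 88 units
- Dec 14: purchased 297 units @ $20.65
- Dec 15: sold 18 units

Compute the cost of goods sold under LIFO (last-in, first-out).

COGS = $6,839.70

Dec 6, 208 sold [LIFO — newest first]: 208 @ $22.25 = $4,628.00
Dec 13, 88 sold [LIFO — newest first]: 80 @ $20.70 + 8 @ $23.00 = $1,840.00
Dec 15, 18 sold [LIFO — newest first]: 18 @ $20.65 = $371.70
Total COGS = $4,628.00 + $1,840.00 + $371.70 = $6,839.70
Ending inventory: 122 @ $22.40 + 190 @ $22.25 + 143 @ $23.00 + 279 @ $20.65 = $16,010.65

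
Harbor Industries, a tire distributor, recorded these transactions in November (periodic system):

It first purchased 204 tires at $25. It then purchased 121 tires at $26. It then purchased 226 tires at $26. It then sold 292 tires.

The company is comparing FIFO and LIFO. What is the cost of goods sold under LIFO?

COGS = $7,592

FIFO COGS: 204 @ $25 + 88 @ $26 = $7,388
LIFO COGS: 226 @ $26 + 66 @ $26 = $7,592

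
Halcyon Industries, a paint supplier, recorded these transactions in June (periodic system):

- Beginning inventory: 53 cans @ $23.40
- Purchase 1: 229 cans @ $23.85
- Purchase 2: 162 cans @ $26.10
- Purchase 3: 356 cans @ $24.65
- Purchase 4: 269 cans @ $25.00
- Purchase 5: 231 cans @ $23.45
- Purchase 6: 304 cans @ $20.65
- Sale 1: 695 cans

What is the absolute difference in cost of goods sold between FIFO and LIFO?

$1,422.65

FIFO COGS: 53 @ $23.40 + 229 @ $23.85 + 162 @ $26.10 + 251 @ $24.65 = $17,117.20
LIFO COGS: 304 @ $20.65 + 231 @ $23.45 + 160 @ $25.00 = $15,694.55
Difference = |$17,117.20 − $15,694.55| = $1,422.65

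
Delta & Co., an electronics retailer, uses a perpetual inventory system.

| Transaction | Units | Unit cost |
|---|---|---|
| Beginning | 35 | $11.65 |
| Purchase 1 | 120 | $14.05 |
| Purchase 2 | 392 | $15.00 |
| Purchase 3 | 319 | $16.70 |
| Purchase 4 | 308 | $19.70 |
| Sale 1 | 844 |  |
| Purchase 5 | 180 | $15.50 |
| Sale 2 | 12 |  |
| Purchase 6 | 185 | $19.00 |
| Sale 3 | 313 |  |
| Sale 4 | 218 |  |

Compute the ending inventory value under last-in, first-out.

Sale 1 (844) [LIFO — newest first]: 308 @ $19.70 + 319 @ $16.70 + 217 @ $15.00 = $14,649.90
Sale 2 (12) [LIFO — newest first]: 12 @ $15.50 = $186.00
Sale 3 (313) [LIFO — newest first]: 185 @ $19.00 + 128 @ $15.50 = $5,499.00
Sale 4 (218) [LIFO — newest first]: 40 @ $15.50 + 175 @ $15.00 + 3 @ $14.05 = $3,287.15
Total COGS = $14,649.90 + $186.00 + $5,499.00 + $3,287.15 = $23,622.05
Ending inventory: 35 @ $11.65 + 117 @ $14.05 = $2,051.60
Check: goods available $25,673.65 = COGS $23,622.05 + ending $2,051.60

Ending inventory = $2,051.60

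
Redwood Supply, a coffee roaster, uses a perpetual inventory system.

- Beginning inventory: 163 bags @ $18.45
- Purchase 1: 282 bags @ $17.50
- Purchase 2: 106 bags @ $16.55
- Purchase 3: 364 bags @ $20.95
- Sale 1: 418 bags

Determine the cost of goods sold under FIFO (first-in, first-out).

COGS = $7,469.85

Sale 1 (418) [FIFO — oldest first]: 163 @ $18.45 + 255 @ $17.50 = $7,469.85
Ending inventory: 27 @ $17.50 + 106 @ $16.55 + 364 @ $20.95 = $9,852.60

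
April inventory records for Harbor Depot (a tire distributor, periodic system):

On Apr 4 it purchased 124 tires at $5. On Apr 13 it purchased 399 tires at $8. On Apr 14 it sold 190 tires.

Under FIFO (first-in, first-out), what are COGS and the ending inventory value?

Apr 14, 190 sold [FIFO — oldest first]: 124 @ $5 + 66 @ $8 = $1,148
Ending inventory: 333 @ $8 = $2,664

COGS = $1,148; ending inventory = $2,664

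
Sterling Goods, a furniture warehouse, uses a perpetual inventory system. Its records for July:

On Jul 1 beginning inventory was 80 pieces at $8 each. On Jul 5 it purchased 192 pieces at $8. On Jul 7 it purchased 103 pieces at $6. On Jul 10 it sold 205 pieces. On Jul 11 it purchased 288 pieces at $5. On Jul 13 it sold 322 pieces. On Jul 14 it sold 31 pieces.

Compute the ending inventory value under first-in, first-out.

Jul 10, 205 sold [FIFO — oldest first]: 80 @ $8 + 125 @ $8 = $1,640
Jul 13, 322 sold [FIFO — oldest first]: 67 @ $8 + 103 @ $6 + 152 @ $5 = $1,914
Jul 14, 31 sold [FIFO — oldest first]: 31 @ $5 = $155
Total COGS = $1,640 + $1,914 + $155 = $3,709
Ending inventory: 105 @ $5 = $525

Ending inventory = $525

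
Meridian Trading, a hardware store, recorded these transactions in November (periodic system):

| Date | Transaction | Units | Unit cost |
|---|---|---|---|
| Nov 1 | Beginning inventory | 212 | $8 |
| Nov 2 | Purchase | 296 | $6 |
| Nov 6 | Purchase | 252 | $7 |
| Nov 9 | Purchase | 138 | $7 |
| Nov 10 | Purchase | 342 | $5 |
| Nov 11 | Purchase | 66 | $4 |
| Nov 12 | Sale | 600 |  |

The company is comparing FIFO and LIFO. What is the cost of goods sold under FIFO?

FIFO COGS: 212 @ $8 + 296 @ $6 + 92 @ $7 = $4,116
LIFO COGS: 66 @ $4 + 342 @ $5 + 138 @ $7 + 54 @ $7 = $3,318

COGS = $4,116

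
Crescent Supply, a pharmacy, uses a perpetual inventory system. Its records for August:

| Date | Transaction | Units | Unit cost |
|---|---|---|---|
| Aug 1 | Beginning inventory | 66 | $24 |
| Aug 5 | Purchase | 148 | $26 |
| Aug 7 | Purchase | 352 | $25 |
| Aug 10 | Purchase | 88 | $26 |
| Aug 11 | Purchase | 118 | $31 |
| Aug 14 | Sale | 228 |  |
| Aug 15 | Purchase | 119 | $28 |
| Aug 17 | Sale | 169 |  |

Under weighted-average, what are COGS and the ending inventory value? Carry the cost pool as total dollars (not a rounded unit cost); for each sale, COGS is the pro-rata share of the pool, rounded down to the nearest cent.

COGS = $10,433.00; ending inventory = $13,077.00

After Aug 1: 66 on hand, pool $1,584.00 (≈ $24.0000 each)
After Aug 5: 214 on hand, pool $5,432.00 (≈ $25.3832 each)
After Aug 7: 566 on hand, pool $14,232.00 (≈ $25.1449 each)
After Aug 10: 654 on hand, pool $16,520.00 (≈ $25.2599 each)
After Aug 11: 772 on hand, pool $20,178.00 (≈ $26.1373 each)
Aug 14, sell 228: 228/772 × $20,178.00 → $5,959.30
After Aug 15: 663 on hand, pool $17,550.70 (≈ $26.4716 each)
Aug 17, sell 169: 169/663 × $17,550.70 → $4,473.70
Total COGS = $5,959.30 + $4,473.70 = $10,433.00
Ending inventory (cost pool remaining) = $13,077.00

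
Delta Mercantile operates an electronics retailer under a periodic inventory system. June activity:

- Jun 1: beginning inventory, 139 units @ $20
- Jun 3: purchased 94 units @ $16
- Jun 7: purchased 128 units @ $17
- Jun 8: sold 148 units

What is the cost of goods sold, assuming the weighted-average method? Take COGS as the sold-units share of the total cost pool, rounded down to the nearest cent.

COGS = $2,648.42

Jun 8, sell 148: 148/361 × $6,460.00 → $2,648.42
Ending inventory (cost pool remaining) = $3,811.58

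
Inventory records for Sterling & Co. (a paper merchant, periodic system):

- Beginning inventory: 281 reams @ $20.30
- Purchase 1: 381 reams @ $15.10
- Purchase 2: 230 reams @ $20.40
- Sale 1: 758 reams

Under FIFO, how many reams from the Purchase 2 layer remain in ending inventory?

Sale 1 (758) [FIFO — oldest first]: 281 @ $20.30 + 381 @ $15.10 + 96 @ $20.40 = $13,415.80
Ending inventory: 134 @ $20.40 = $2,733.60
Check: goods available $16,149.40 = COGS $13,415.80 + ending $2,733.60

134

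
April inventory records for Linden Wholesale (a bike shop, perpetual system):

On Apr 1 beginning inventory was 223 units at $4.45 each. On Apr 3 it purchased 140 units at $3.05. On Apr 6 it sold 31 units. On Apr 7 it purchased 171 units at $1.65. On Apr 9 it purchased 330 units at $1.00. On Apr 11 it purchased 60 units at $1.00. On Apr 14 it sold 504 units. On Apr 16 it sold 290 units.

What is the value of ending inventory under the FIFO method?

Ending inventory = $99.00

Apr 6, 31 sold [FIFO — oldest first]: 31 @ $4.45 = $137.95
Apr 14, 504 sold [FIFO — oldest first]: 192 @ $4.45 + 140 @ $3.05 + 171 @ $1.65 + 1 @ $1.00 = $1,564.55
Apr 16, 290 sold [FIFO — oldest first]: 290 @ $1.00 = $290.00
Total COGS = $137.95 + $1,564.55 + $290.00 = $1,992.50
Ending inventory: 39 @ $1.00 + 60 @ $1.00 = $99.00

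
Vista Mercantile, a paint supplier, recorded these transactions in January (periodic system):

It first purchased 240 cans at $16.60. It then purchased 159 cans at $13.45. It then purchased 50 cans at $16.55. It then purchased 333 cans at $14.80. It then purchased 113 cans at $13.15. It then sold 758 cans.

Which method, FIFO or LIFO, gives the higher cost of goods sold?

FIFO COGS: 240 @ $16.60 + 159 @ $13.45 + 50 @ $16.55 + 309 @ $14.80 = $11,523.25
LIFO COGS: 113 @ $13.15 + 333 @ $14.80 + 50 @ $16.55 + 159 @ $13.45 + 103 @ $16.60 = $11,090.20

FIFO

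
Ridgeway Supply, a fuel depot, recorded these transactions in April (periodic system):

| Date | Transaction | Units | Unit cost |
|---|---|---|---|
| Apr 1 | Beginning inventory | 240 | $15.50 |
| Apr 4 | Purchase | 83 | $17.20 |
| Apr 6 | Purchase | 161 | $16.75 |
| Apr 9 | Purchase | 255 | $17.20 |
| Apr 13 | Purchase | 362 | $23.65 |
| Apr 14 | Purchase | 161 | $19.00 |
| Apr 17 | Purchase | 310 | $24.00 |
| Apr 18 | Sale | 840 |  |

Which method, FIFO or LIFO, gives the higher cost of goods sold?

LIFO

FIFO COGS: 240 @ $15.50 + 83 @ $17.20 + 161 @ $16.75 + 255 @ $17.20 + 101 @ $23.65 = $14,619.00
LIFO COGS: 310 @ $24.00 + 161 @ $19.00 + 362 @ $23.65 + 7 @ $17.20 = $19,180.70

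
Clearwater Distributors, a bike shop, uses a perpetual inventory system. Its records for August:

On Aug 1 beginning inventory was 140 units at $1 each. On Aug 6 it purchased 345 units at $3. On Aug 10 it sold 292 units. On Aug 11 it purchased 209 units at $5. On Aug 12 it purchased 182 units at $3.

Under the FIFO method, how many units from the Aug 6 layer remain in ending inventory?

193

Aug 10, 292 sold [FIFO — oldest first]: 140 @ $1 + 152 @ $3 = $596
Ending inventory: 193 @ $3 + 209 @ $5 + 182 @ $3 = $2,170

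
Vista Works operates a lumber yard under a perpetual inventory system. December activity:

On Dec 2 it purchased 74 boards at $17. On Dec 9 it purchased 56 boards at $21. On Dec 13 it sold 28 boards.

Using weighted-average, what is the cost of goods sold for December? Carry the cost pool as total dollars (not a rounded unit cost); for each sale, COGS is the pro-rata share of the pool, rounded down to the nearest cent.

After Dec 2: 74 on hand, pool $1,258.00 (≈ $17.0000 each)
After Dec 9: 130 on hand, pool $2,434.00 (≈ $18.7231 each)
Dec 13, sell 28: 28/130 × $2,434.00 → $524.24
Ending inventory (cost pool remaining) = $1,909.76
Check: goods available $2,434.00 = COGS $524.24 + ending $1,909.76

COGS = $524.24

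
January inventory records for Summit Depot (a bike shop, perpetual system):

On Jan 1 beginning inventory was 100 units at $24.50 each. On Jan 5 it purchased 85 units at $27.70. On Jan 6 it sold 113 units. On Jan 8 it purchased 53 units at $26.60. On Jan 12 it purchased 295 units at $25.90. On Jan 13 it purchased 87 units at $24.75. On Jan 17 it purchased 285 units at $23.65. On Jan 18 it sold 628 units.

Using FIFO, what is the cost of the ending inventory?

Jan 6, 113 sold [FIFO — oldest first]: 100 @ $24.50 + 13 @ $27.70 = $2,810.10
Jan 18, 628 sold [FIFO — oldest first]: 72 @ $27.70 + 53 @ $26.60 + 295 @ $25.90 + 87 @ $24.75 + 121 @ $23.65 = $16,059.60
Total COGS = $2,810.10 + $16,059.60 = $18,869.70
Ending inventory: 164 @ $23.65 = $3,878.60
Check: goods available $22,748.30 = COGS $18,869.70 + ending $3,878.60

Ending inventory = $3,878.60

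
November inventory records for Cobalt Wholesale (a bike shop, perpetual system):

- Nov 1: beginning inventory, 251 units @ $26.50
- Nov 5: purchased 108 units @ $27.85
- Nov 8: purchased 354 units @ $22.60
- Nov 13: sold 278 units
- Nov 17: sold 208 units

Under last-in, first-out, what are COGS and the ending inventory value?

Nov 13, 278 sold [LIFO — newest first]: 278 @ $22.60 = $6,282.80
Nov 17, 208 sold [LIFO — newest first]: 76 @ $22.60 + 108 @ $27.85 + 24 @ $26.50 = $5,361.40
Total COGS = $6,282.80 + $5,361.40 = $11,644.20
Ending inventory: 227 @ $26.50 = $6,015.50

COGS = $11,644.20; ending inventory = $6,015.50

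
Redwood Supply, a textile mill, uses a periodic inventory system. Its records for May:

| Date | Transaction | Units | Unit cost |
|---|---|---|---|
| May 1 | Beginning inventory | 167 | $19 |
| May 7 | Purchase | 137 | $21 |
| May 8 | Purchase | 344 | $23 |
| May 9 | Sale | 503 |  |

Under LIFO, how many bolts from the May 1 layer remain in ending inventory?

145

May 9, 503 sold [LIFO — newest first]: 344 @ $23 + 137 @ $21 + 22 @ $19 = $11,207
Ending inventory: 145 @ $19 = $2,755
Check: goods available $13,962 = COGS $11,207 + ending $2,755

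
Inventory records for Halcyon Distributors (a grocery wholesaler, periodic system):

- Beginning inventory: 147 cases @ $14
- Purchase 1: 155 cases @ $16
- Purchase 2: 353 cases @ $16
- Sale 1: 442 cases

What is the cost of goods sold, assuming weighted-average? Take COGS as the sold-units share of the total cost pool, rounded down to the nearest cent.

COGS = $6,873.60

Sale 1, sell 442: 442/655 × $10,186.00 → $6,873.60
Ending inventory (cost pool remaining) = $3,312.40
Check: goods available $10,186.00 = COGS $6,873.60 + ending $3,312.40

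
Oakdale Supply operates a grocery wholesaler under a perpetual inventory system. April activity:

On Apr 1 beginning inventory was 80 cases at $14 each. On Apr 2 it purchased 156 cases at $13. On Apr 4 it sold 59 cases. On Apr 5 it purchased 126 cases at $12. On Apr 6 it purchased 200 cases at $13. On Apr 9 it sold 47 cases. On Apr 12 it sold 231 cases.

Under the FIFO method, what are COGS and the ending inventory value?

Apr 4, 59 sold [FIFO — oldest first]: 59 @ $14 = $826
Apr 9, 47 sold [FIFO — oldest first]: 21 @ $14 + 26 @ $13 = $632
Apr 12, 231 sold [FIFO — oldest first]: 130 @ $13 + 101 @ $12 = $2,902
Total COGS = $826 + $632 + $2,902 = $4,360
Ending inventory: 25 @ $12 + 200 @ $13 = $2,900

COGS = $4,360; ending inventory = $2,900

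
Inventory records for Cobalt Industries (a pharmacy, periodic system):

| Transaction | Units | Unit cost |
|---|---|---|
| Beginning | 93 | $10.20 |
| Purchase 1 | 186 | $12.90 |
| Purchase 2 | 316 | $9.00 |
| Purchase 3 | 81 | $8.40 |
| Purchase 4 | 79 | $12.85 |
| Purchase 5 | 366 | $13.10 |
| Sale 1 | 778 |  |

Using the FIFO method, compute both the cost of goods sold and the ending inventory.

COGS = $8,188.85; ending inventory = $4,493.30

Sale 1 (778) [FIFO — oldest first]: 93 @ $10.20 + 186 @ $12.90 + 316 @ $9.00 + 81 @ $8.40 + 79 @ $12.85 + 23 @ $13.10 = $8,188.85
Ending inventory: 343 @ $13.10 = $4,493.30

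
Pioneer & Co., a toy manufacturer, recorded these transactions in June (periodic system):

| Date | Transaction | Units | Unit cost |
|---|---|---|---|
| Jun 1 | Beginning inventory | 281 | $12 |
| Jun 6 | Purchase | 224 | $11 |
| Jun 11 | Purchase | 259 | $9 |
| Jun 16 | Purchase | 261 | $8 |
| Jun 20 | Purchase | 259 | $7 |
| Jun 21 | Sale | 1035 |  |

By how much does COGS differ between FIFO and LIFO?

FIFO COGS: 281 @ $12 + 224 @ $11 + 259 @ $9 + 261 @ $8 + 10 @ $7 = $10,325
LIFO COGS: 259 @ $7 + 261 @ $8 + 259 @ $9 + 224 @ $11 + 32 @ $12 = $9,080
Difference = |$10,325 − $9,080| = $1,245

$1,245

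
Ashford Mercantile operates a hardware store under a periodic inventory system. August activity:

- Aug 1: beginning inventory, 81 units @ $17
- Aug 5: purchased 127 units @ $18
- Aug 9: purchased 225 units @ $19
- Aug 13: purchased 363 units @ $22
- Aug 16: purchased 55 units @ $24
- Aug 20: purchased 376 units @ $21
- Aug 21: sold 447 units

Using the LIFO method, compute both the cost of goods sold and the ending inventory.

COGS = $9,568; ending inventory = $15,572

Aug 21, 447 sold [LIFO — newest first]: 376 @ $21 + 55 @ $24 + 16 @ $22 = $9,568
Ending inventory: 81 @ $17 + 127 @ $18 + 225 @ $19 + 347 @ $22 = $15,572
Check: goods available $25,140 = COGS $9,568 + ending $15,572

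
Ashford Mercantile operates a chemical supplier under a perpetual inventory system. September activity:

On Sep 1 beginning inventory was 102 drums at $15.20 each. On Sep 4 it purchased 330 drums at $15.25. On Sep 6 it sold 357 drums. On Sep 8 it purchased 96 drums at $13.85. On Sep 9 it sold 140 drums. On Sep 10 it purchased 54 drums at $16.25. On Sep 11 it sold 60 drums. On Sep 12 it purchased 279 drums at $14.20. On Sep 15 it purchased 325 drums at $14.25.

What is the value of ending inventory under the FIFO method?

Sep 6, 357 sold [FIFO — oldest first]: 102 @ $15.20 + 255 @ $15.25 = $5,439.15
Sep 9, 140 sold [FIFO — oldest first]: 75 @ $15.25 + 65 @ $13.85 = $2,044.00
Sep 11, 60 sold [FIFO — oldest first]: 31 @ $13.85 + 29 @ $16.25 = $900.60
Total COGS = $5,439.15 + $2,044.00 + $900.60 = $8,383.75
Ending inventory: 25 @ $16.25 + 279 @ $14.20 + 325 @ $14.25 = $8,999.30
Check: goods available $17,383.05 = COGS $8,383.75 + ending $8,999.30

Ending inventory = $8,999.30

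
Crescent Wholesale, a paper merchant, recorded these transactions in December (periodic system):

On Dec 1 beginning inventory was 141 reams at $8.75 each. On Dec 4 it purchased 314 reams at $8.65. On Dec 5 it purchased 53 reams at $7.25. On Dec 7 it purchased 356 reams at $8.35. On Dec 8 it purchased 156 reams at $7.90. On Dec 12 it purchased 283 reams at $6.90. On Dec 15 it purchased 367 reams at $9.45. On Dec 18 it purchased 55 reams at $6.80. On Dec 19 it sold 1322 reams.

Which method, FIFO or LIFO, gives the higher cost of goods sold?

FIFO COGS: 141 @ $8.75 + 314 @ $8.65 + 53 @ $7.25 + 356 @ $8.35 + 156 @ $7.90 + 283 @ $6.90 + 19 @ $9.45 = $10,671.35
LIFO COGS: 55 @ $6.80 + 367 @ $9.45 + 283 @ $6.90 + 156 @ $7.90 + 356 @ $8.35 + 53 @ $7.25 + 52 @ $8.65 = $10,833.90

LIFO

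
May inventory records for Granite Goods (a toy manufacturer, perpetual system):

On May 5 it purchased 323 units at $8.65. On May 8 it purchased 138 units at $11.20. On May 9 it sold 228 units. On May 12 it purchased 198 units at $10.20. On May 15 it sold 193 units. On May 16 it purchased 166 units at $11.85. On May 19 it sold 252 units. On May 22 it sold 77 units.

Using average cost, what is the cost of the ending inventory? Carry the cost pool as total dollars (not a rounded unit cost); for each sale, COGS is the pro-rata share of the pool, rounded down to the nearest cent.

After May 5: 323 on hand, pool $2,793.95 (≈ $8.6500 each)
After May 8: 461 on hand, pool $4,339.55 (≈ $9.4133 each)
May 9, sell 228: 228/461 × $4,339.55 → $2,146.24
After May 12: 431 on hand, pool $4,212.91 (≈ $9.7747 each)
May 15, sell 193: 193/431 × $4,212.91 → $1,886.52
After May 16: 404 on hand, pool $4,293.49 (≈ $10.6275 each)
May 19, sell 252: 252/404 × $4,293.49 → $2,678.11
May 22, sell 77: 77/152 × $1,615.38 → $818.31
Total COGS = $2,146.24 + $1,886.52 + $2,678.11 + $818.31 = $7,529.18
Ending inventory (cost pool remaining) = $797.07

Ending inventory = $797.07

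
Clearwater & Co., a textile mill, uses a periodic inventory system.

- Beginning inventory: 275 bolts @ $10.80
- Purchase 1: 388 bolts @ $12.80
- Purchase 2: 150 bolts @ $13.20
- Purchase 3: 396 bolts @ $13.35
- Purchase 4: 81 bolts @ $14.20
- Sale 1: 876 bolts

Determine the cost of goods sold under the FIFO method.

Sale 1 (876) [FIFO — oldest first]: 275 @ $10.80 + 388 @ $12.80 + 150 @ $13.20 + 63 @ $13.35 = $10,757.45
Ending inventory: 333 @ $13.35 + 81 @ $14.20 = $5,595.75

COGS = $10,757.45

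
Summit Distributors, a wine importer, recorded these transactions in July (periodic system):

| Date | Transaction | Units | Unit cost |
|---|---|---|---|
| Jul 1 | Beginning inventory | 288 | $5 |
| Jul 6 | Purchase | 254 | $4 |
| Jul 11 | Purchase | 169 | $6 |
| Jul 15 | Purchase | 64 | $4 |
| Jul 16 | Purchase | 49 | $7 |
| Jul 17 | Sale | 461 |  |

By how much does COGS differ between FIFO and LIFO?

$197

FIFO COGS: 288 @ $5 + 173 @ $4 = $2,132
LIFO COGS: 49 @ $7 + 64 @ $4 + 169 @ $6 + 179 @ $4 = $2,329
Difference = |$2,132 − $2,329| = $197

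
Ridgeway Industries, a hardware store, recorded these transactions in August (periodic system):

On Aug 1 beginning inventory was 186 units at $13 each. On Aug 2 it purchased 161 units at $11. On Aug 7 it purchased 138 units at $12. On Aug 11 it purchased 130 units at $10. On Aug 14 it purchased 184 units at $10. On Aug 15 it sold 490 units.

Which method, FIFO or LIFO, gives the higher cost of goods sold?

FIFO

FIFO COGS: 186 @ $13 + 161 @ $11 + 138 @ $12 + 5 @ $10 = $5,895
LIFO COGS: 184 @ $10 + 130 @ $10 + 138 @ $12 + 38 @ $11 = $5,214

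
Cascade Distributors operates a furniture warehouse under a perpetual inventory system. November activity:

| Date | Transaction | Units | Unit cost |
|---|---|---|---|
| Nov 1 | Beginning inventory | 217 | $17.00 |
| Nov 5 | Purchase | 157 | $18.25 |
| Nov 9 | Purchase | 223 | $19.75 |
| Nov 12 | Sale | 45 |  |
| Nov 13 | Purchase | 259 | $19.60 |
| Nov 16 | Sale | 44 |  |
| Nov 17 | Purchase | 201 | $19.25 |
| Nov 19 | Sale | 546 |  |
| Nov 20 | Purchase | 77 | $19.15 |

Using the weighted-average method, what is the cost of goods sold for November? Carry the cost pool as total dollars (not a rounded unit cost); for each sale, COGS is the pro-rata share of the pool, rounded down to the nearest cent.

After Nov 1: 217 on hand, pool $3,689.00 (≈ $17.0000 each)
After Nov 5: 374 on hand, pool $6,554.25 (≈ $17.5247 each)
After Nov 9: 597 on hand, pool $10,958.50 (≈ $18.3559 each)
Nov 12, sell 45: 45/597 × $10,958.50 → $826.01
After Nov 13: 811 on hand, pool $15,208.89 (≈ $18.7533 each)
Nov 16, sell 44: 44/811 × $15,208.89 → $825.14
After Nov 17: 968 on hand, pool $18,253.00 (≈ $18.8564 each)
Nov 19, sell 546: 546/968 × $18,253.00 → $10,295.59
After Nov 20: 499 on hand, pool $9,431.96 (≈ $18.9017 each)
Total COGS = $826.01 + $825.14 + $10,295.59 = $11,946.74
Ending inventory (cost pool remaining) = $9,431.96
Check: goods available $21,378.70 = COGS $11,946.74 + ending $9,431.96

COGS = $11,946.74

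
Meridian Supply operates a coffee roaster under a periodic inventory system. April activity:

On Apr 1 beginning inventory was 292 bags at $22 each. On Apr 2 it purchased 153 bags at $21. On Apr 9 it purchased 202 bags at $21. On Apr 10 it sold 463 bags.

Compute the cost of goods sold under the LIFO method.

COGS = $9,831

Apr 10, 463 sold [LIFO — newest first]: 202 @ $21 + 153 @ $21 + 108 @ $22 = $9,831
Ending inventory: 184 @ $22 = $4,048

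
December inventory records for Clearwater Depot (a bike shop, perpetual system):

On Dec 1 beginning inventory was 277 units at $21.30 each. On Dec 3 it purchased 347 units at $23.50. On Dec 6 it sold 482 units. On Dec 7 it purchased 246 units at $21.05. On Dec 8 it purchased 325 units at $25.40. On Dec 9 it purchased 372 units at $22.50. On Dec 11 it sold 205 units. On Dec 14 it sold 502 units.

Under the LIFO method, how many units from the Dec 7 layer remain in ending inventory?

236

Dec 6, 482 sold [LIFO — newest first]: 347 @ $23.50 + 135 @ $21.30 = $11,030.00
Dec 11, 205 sold [LIFO — newest first]: 205 @ $22.50 = $4,612.50
Dec 14, 502 sold [LIFO — newest first]: 167 @ $22.50 + 325 @ $25.40 + 10 @ $21.05 = $12,223.00
Total COGS = $11,030.00 + $4,612.50 + $12,223.00 = $27,865.50
Ending inventory: 142 @ $21.30 + 236 @ $21.05 = $7,992.40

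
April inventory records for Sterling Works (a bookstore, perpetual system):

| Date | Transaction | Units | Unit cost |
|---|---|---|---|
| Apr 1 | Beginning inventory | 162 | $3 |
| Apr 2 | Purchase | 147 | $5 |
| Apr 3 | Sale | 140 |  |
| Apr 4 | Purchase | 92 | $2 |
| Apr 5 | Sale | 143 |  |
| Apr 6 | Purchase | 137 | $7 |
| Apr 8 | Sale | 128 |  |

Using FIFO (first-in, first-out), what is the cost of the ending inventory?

Apr 3, 140 sold [FIFO — oldest first]: 140 @ $3 = $420
Apr 5, 143 sold [FIFO — oldest first]: 22 @ $3 + 121 @ $5 = $671
Apr 8, 128 sold [FIFO — oldest first]: 26 @ $5 + 92 @ $2 + 10 @ $7 = $384
Total COGS = $420 + $671 + $384 = $1,475
Ending inventory: 127 @ $7 = $889

Ending inventory = $889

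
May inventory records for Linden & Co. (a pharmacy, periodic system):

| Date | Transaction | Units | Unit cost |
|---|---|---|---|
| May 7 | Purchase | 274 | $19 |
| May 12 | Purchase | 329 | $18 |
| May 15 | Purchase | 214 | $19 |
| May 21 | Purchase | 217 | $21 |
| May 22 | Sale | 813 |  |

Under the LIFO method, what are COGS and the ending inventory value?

May 22, 813 sold [LIFO — newest first]: 217 @ $21 + 214 @ $19 + 329 @ $18 + 53 @ $19 = $15,552
Ending inventory: 221 @ $19 = $4,199

COGS = $15,552; ending inventory = $4,199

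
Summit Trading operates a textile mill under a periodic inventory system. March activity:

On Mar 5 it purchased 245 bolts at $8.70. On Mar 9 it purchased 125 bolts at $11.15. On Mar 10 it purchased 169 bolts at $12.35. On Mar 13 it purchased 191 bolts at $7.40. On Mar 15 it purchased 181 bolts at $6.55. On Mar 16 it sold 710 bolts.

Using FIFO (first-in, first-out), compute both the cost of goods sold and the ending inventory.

COGS = $6,877.80; ending inventory = $1,333.55

Mar 16, 710 sold [FIFO — oldest first]: 245 @ $8.70 + 125 @ $11.15 + 169 @ $12.35 + 171 @ $7.40 = $6,877.80
Ending inventory: 20 @ $7.40 + 181 @ $6.55 = $1,333.55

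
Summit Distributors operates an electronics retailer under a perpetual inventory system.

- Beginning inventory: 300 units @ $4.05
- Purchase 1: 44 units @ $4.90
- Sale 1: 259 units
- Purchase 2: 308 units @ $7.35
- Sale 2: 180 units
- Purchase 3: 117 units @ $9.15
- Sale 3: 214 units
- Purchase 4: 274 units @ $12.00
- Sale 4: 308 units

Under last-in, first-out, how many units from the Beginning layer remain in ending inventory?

Sale 1 (259) [LIFO — newest first]: 44 @ $4.90 + 215 @ $4.05 = $1,086.35
Sale 2 (180) [LIFO — newest first]: 180 @ $7.35 = $1,323.00
Sale 3 (214) [LIFO — newest first]: 117 @ $9.15 + 97 @ $7.35 = $1,783.50
Sale 4 (308) [LIFO — newest first]: 274 @ $12.00 + 31 @ $7.35 + 3 @ $4.05 = $3,528.00
Total COGS = $1,086.35 + $1,323.00 + $1,783.50 + $3,528.00 = $7,720.85
Ending inventory: 82 @ $4.05 = $332.10

82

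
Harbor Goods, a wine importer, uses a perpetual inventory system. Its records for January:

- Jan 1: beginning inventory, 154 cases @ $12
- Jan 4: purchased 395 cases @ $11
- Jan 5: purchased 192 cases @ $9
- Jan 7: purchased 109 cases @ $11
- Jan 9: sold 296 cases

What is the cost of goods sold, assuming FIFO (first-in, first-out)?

Jan 9, 296 sold [FIFO — oldest first]: 154 @ $12 + 142 @ $11 = $3,410
Ending inventory: 253 @ $11 + 192 @ $9 + 109 @ $11 = $5,710
Check: goods available $9,120 = COGS $3,410 + ending $5,710

COGS = $3,410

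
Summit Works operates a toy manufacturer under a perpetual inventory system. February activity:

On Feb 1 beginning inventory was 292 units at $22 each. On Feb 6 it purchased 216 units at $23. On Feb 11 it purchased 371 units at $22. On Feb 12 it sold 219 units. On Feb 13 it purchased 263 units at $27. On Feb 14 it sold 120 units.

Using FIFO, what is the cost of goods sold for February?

Feb 12, 219 sold [FIFO — oldest first]: 219 @ $22 = $4,818
Feb 14, 120 sold [FIFO — oldest first]: 73 @ $22 + 47 @ $23 = $2,687
Total COGS = $4,818 + $2,687 = $7,505
Ending inventory: 169 @ $23 + 371 @ $22 + 263 @ $27 = $19,150

COGS = $7,505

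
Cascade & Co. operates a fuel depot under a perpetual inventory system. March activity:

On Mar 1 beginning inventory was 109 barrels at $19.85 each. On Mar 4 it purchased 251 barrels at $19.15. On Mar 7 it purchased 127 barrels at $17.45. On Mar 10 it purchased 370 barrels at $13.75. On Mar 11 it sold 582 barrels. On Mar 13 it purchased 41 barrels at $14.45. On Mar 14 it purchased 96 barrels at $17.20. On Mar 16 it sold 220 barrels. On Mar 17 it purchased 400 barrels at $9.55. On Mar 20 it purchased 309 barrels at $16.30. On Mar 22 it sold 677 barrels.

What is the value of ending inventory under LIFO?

Mar 11, 582 sold [LIFO — newest first]: 370 @ $13.75 + 127 @ $17.45 + 85 @ $19.15 = $8,931.40
Mar 16, 220 sold [LIFO — newest first]: 96 @ $17.20 + 41 @ $14.45 + 83 @ $19.15 = $3,833.10
Mar 22, 677 sold [LIFO — newest first]: 309 @ $16.30 + 368 @ $9.55 = $8,551.10
Total COGS = $8,931.40 + $3,833.10 + $8,551.10 = $21,315.60
Ending inventory: 109 @ $19.85 + 83 @ $19.15 + 32 @ $9.55 = $4,058.70
Check: goods available $25,374.30 = COGS $21,315.60 + ending $4,058.70

Ending inventory = $4,058.70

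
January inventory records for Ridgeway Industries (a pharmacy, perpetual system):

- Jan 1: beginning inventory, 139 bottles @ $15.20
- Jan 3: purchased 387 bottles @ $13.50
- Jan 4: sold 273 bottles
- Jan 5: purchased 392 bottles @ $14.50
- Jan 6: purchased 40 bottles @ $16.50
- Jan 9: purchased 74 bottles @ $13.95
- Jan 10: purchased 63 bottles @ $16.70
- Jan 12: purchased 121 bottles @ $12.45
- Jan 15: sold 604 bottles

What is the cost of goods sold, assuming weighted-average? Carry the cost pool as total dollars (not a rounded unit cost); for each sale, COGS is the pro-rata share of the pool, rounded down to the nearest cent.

After Jan 1: 139 on hand, pool $2,112.80 (≈ $15.2000 each)
After Jan 3: 526 on hand, pool $7,337.30 (≈ $13.9492 each)
Jan 4, sell 273: 273/526 × $7,337.30 → $3,808.14
After Jan 5: 645 on hand, pool $9,213.16 (≈ $14.2840 each)
After Jan 6: 685 on hand, pool $9,873.16 (≈ $14.4134 each)
After Jan 9: 759 on hand, pool $10,905.46 (≈ $14.3682 each)
After Jan 10: 822 on hand, pool $11,957.56 (≈ $14.5469 each)
After Jan 12: 943 on hand, pool $13,464.01 (≈ $14.2778 each)
Jan 15, sell 604: 604/943 × $13,464.01 → $8,623.81
Total COGS = $3,808.14 + $8,623.81 = $12,431.95
Ending inventory (cost pool remaining) = $4,840.20

COGS = $12,431.95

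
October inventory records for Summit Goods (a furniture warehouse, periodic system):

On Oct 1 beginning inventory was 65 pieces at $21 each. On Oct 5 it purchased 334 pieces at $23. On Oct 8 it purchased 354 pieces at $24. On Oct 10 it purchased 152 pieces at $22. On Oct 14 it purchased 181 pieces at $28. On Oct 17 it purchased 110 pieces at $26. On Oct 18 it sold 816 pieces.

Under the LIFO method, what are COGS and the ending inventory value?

COGS = $20,205; ending inventory = $8,610

Oct 18, 816 sold [LIFO — newest first]: 110 @ $26 + 181 @ $28 + 152 @ $22 + 354 @ $24 + 19 @ $23 = $20,205
Ending inventory: 65 @ $21 + 315 @ $23 = $8,610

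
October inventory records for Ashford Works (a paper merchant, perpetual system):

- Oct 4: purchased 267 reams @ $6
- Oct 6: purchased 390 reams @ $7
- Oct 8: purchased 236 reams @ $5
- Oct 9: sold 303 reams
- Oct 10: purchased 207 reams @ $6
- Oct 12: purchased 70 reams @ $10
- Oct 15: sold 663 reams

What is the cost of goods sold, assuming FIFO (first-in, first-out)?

COGS = $5,950

Oct 9, 303 sold [FIFO — oldest first]: 267 @ $6 + 36 @ $7 = $1,854
Oct 15, 663 sold [FIFO — oldest first]: 354 @ $7 + 236 @ $5 + 73 @ $6 = $4,096
Total COGS = $1,854 + $4,096 = $5,950
Ending inventory: 134 @ $6 + 70 @ $10 = $1,504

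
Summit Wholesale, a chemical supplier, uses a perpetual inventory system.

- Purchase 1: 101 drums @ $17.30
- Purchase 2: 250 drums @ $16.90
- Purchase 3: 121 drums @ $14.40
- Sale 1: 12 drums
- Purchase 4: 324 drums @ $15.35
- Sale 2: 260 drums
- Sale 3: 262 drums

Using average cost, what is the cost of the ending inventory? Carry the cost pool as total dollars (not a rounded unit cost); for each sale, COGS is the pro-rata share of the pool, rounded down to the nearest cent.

Ending inventory = $4,174.62

After Purchase 1: 101 on hand, pool $1,747.30 (≈ $17.3000 each)
After Purchase 2: 351 on hand, pool $5,972.30 (≈ $17.0151 each)
After Purchase 3: 472 on hand, pool $7,714.70 (≈ $16.3447 each)
Sale 1, sell 12: 12/472 × $7,714.70 → $196.13
After Purchase 4: 784 on hand, pool $12,491.97 (≈ $15.9336 each)
Sale 2, sell 260: 260/784 × $12,491.97 → $4,142.74
Sale 3, sell 262: 262/524 × $8,349.23 → $4,174.61
Total COGS = $196.13 + $4,142.74 + $4,174.61 = $8,513.48
Ending inventory (cost pool remaining) = $4,174.62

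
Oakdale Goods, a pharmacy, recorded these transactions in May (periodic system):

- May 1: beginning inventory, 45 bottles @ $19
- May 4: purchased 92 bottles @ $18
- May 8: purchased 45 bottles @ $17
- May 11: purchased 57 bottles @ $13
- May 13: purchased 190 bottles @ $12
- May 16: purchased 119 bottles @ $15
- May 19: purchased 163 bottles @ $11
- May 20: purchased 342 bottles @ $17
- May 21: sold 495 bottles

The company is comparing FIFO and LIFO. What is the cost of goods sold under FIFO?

COGS = $7,287

FIFO COGS: 45 @ $19 + 92 @ $18 + 45 @ $17 + 57 @ $13 + 190 @ $12 + 66 @ $15 = $7,287
LIFO COGS: 342 @ $17 + 153 @ $11 = $7,497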